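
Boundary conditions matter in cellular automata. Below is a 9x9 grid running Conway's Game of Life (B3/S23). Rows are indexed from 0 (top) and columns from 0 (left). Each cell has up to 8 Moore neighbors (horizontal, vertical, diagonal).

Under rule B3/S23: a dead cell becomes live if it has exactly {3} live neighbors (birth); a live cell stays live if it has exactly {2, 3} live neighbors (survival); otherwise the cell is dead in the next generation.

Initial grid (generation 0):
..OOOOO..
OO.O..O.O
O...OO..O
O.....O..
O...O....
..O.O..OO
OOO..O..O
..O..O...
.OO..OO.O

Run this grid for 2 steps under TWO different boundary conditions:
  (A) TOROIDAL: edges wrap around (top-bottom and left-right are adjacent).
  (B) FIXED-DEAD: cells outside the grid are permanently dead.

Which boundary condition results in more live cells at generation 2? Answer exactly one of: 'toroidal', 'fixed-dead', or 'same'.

Answer: fixed-dead

Derivation:
Under TOROIDAL boundary, generation 2:
........O
O.....O..
.O..O.OO.
OOOO....O
O..O.O...
..O......
OOO......
.OOO.....
O...O.OO.
Population = 26

Under FIXED-DEAD boundary, generation 2:
OOOOOOOO.
O........
....O.O..
OOOO.....
...O.O.OO
..O......
..O......
........O
.OOO.OO..
Population = 27

Comparison: toroidal=26, fixed-dead=27 -> fixed-dead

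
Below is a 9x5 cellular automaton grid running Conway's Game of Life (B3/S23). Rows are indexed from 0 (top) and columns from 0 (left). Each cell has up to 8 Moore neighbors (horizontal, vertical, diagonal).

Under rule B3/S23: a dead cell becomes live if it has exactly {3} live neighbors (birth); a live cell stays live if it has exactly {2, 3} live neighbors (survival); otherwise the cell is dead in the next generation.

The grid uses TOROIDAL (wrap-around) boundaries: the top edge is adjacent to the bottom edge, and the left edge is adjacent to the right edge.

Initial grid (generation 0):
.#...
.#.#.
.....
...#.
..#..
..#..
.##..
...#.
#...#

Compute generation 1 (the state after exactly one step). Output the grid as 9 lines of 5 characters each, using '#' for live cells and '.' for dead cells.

Simulating step by step:
Generation 0 (given above): 11 live cells
Generation 1: 19 live cells
(generation 1 grid is the final answer)

Answer: .##.#
..#..
..#..
.....
..##.
..##.
.###.
#####
#...#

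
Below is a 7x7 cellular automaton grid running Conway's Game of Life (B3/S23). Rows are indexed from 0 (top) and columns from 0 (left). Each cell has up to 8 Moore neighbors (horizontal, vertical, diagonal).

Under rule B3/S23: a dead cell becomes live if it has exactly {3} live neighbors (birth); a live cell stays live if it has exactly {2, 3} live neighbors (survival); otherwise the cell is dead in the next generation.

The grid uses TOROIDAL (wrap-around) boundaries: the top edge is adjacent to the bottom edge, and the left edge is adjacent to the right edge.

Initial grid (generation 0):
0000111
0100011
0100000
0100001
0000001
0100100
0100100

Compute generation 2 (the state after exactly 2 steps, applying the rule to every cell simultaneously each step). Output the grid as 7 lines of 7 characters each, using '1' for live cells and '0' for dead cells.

Answer: 1000101
0001101
1000011
0000011
0000001
0000010
1001100

Derivation:
Simulating step by step:
Generation 0 (given above): 14 live cells
Generation 1: 14 live cells
0000101
0000101
0110011
0000000
0000010
1000010
1001100
Generation 2: 16 live cells
(generation 2 grid is the final answer)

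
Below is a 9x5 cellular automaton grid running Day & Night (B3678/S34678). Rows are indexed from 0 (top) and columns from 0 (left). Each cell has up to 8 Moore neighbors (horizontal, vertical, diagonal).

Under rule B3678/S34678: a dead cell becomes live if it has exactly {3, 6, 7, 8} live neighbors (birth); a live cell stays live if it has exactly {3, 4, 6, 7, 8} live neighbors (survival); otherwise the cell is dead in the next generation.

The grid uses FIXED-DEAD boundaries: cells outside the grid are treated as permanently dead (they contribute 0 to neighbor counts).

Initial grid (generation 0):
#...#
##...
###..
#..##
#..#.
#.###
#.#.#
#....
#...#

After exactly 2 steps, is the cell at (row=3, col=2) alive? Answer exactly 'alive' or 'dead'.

Simulating step by step:
Generation 0 (given above): 22 live cells
Generation 1: 11 live cells
.#...
#.#..
#.##.
#..#.
.....
..#.#
.....
...#.
.....
Generation 2: 8 live cells
.....
..##.
..##.
.##..
...#.
.....
...#.
.....
.....

Cell (3,2) at generation 2: 1 -> alive

Answer: alive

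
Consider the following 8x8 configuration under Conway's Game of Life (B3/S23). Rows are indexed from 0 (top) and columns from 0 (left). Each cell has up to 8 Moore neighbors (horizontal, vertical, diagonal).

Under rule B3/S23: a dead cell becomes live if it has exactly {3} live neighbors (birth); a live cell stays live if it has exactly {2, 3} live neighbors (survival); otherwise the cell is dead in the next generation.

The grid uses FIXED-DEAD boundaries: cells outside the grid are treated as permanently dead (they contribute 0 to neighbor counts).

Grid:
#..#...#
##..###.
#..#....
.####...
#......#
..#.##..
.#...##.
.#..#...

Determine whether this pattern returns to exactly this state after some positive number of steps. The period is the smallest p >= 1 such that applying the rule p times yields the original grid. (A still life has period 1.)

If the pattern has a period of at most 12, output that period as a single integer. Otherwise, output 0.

Answer: 0

Derivation:
Simulating and comparing each generation to the original:
Gen 0 (original, given above): 24 live cells
Gen 1: 27 live cells, differs from original
Gen 2: 22 live cells, differs from original
Gen 3: 17 live cells, differs from original
Gen 4: 20 live cells, differs from original
Gen 5: 13 live cells, differs from original
Gen 6: 12 live cells, differs from original
Gen 7: 8 live cells, differs from original
Gen 8: 4 live cells, differs from original
Gen 9: 4 live cells, differs from original
Gen 10: 4 live cells, differs from original
Gen 11: 4 live cells, differs from original
Gen 12: 4 live cells, differs from original
No period found within 12 steps.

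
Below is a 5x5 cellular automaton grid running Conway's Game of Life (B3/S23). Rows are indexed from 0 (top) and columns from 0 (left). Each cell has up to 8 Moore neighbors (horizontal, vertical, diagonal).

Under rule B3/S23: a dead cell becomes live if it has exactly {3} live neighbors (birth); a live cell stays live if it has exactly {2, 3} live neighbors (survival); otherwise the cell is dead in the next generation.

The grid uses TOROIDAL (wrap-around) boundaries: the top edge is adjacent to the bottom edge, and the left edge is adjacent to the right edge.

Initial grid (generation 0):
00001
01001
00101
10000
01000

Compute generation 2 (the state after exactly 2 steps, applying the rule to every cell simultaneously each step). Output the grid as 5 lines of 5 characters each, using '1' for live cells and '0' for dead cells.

Answer: 00000
10011
01111
01100
11000

Derivation:
Simulating step by step:
Generation 0 (given above): 7 live cells
Generation 1: 7 live cells
00000
00001
01011
11000
10000
Generation 2: 11 live cells
(generation 2 grid is the final answer)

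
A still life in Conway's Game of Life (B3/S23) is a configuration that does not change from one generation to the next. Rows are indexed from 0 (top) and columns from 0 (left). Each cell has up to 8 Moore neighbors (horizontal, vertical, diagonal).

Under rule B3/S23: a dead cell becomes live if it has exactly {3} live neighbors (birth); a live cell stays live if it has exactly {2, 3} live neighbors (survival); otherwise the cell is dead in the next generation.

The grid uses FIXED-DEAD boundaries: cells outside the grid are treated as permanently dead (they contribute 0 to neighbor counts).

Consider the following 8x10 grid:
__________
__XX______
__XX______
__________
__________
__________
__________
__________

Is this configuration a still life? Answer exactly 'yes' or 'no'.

Answer: yes

Derivation:
Compute generation 1 and compare to generation 0 (given above):
Generation 1:
__________
__XX______
__XX______
__________
__________
__________
__________
__________
The grids are IDENTICAL -> still life.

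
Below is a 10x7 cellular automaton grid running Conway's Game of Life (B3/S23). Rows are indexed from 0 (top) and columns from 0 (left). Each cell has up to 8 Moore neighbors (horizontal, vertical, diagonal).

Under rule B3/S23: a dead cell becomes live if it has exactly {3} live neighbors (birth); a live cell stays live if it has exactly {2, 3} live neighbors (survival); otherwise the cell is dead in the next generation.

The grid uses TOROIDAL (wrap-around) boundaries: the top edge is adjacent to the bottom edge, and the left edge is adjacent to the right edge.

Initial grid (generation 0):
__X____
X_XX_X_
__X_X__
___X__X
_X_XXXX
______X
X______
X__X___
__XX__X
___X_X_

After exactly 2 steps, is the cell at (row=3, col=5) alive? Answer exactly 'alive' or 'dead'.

Simulating step by step:
Generation 0 (given above): 23 live cells
Generation 1: 30 live cells
_XX___X
__X_X__
_XX_XXX
X_____X
__XXX_X
____X_X
X_____X
XXXX__X
__XX__X
___XX__
Generation 2: 25 live cells
_XX_XX_
____X_X
_XX_X_X
_______
___XX_X
____X_X
__XX___
___X_X_
_____XX
XX__XX_

Cell (3,5) at generation 2: 0 -> dead

Answer: dead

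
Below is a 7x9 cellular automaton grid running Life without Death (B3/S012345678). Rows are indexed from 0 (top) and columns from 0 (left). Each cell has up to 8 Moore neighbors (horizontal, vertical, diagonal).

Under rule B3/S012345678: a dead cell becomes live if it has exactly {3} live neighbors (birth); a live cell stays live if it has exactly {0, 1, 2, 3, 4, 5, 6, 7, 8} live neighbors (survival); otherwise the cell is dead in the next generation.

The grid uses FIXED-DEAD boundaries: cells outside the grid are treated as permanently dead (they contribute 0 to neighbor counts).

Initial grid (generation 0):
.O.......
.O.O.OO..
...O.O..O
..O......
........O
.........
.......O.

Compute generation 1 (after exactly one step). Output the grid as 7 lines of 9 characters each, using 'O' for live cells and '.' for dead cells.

Answer: .OO......
.O.O.OO..
...O.OO.O
..O......
........O
.........
.......O.

Derivation:
Simulating step by step:
Generation 0 (given above): 11 live cells
Generation 1: 13 live cells
(generation 1 grid is the final answer)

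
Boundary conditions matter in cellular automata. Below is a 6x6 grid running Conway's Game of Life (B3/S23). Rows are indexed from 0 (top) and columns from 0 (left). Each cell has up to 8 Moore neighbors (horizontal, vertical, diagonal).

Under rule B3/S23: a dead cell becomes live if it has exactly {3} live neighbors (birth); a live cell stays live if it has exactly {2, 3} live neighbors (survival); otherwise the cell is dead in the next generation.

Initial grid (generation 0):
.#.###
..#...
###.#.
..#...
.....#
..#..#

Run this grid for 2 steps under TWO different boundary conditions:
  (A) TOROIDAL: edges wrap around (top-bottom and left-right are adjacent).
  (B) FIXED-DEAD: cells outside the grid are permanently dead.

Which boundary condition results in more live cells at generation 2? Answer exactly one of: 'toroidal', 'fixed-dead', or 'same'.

Under TOROIDAL boundary, generation 2:
##.#.#
######
.###..
.###..
##...#
.###.#
Population = 23

Under FIXED-DEAD boundary, generation 2:
...##.
.##.#.
.###..
..##..
......
......
Population = 10

Comparison: toroidal=23, fixed-dead=10 -> toroidal

Answer: toroidal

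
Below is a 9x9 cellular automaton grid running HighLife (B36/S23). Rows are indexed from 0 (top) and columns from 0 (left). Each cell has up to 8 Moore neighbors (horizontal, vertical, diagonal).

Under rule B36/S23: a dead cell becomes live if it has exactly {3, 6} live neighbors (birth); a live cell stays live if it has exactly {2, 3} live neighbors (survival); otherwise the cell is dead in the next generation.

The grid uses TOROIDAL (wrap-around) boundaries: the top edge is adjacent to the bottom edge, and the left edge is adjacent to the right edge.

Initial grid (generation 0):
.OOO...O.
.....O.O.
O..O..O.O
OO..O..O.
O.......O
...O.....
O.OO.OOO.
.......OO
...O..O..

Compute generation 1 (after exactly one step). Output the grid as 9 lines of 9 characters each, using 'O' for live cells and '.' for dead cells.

Answer: ..OOO..O.
OO.OO..O.
OO..OOO..
.O.....OO
OO......O
OOOOO.OO.
..OOO.OO.
..OOOO..O
...O..O.O

Derivation:
Simulating step by step:
Generation 0 (given above): 27 live cells
Generation 1: 40 live cells
(generation 1 grid is the final answer)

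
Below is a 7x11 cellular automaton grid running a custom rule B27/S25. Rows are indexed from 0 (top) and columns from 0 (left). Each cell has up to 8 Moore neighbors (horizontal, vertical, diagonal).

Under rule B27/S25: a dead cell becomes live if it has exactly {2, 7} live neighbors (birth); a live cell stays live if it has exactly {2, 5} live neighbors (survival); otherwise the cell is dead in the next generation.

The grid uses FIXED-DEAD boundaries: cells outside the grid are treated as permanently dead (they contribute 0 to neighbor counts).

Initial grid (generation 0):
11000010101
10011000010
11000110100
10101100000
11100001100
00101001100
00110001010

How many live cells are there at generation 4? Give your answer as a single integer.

Answer: 24

Derivation:
Simulating step by step:
Generation 0 (given above): 31 live cells
Generation 1: 25 live cells
11111101000
00001000001
00000011010
01001000010
11000000010
10000000100
01101011000
Generation 2: 29 live cells
01100110000
10000000010
00011000010
01100111010
00100000011
00010110110
11010101100
Generation 3: 17 live cells
11000000000
00000010101
10011001010
01000110000
00000000000
10010100000
00000100000
Generation 4: 24 live cells
00000001010
00111100100
01101000011
10110111100
11100000000
00000010000
00000010000
Population at generation 4: 24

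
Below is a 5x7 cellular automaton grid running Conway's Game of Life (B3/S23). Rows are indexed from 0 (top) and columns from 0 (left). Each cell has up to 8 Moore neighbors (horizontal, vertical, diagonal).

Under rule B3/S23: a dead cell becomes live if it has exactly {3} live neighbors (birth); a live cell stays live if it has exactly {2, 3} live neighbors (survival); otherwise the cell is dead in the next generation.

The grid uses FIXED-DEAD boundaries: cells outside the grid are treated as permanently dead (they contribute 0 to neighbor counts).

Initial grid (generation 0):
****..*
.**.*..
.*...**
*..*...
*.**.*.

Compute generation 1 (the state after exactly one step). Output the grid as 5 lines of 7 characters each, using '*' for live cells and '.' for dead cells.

Simulating step by step:
Generation 0 (given above): 17 live cells
Generation 1: 17 live cells
(generation 1 grid is the final answer)

Answer: *..*...
....*.*
**.***.
*..*.**
.****..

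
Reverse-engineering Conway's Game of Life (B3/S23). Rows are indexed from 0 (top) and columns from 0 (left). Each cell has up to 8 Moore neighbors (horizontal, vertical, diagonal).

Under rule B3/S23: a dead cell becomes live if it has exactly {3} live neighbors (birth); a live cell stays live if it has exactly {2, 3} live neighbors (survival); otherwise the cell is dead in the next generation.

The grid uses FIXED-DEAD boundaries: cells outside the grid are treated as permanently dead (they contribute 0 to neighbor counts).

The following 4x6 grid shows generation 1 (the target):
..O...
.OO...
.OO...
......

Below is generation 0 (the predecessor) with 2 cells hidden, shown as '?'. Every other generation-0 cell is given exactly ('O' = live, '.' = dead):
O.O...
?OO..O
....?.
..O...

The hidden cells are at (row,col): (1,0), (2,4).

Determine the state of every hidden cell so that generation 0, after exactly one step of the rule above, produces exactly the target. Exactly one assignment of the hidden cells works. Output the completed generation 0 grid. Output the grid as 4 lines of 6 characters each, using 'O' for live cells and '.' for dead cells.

Hidden generation-0 cells (in order): (1,0), (2,4).
A hidden cell only influences target cells in its own 3x3 neighborhood. Try each of the 2^2 = 4 assignments, step the completed generation 0 forward once under B3/S23, and compare with the target:
  (1,0)=. (2,4)=. -> step reproduces the target at every cell -> ACCEPT
  (1,0)=. (2,4)=O -> step gives (1,3)='O' but target has '.' -> reject
  (1,0)=O (2,4)=. -> step gives (0,0)='O' but target has '.' -> reject
  (1,0)=O (2,4)=O -> step gives (0,0)='O' but target has '.' -> reject
Unique solution: (1,0)=dead, (2,4)=dead.
Check: live-neighbor counts of every cell in the completed generation 0:
142211
232210
133211
010100
Applying B3/S23 to generation 0 with these counts gives:
..O...
.OO...
.OO...
......
which matches the target exactly.

Answer: O.O...
.OO..O
......
..O...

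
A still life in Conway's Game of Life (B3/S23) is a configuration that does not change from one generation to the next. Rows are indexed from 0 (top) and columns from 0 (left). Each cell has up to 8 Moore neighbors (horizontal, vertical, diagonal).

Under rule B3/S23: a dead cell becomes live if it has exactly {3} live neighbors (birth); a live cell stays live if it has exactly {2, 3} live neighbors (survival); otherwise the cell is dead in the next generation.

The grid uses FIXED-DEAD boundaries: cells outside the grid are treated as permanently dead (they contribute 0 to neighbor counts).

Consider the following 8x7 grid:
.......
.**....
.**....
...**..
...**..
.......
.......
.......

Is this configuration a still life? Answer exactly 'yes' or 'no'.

Compute generation 1 and compare to generation 0 (given above):
Generation 1:
.......
.**....
.*.....
....*..
...**..
.......
.......
.......
Cell (2,2) differs: gen0=1 vs gen1=0 -> NOT a still life.

Answer: no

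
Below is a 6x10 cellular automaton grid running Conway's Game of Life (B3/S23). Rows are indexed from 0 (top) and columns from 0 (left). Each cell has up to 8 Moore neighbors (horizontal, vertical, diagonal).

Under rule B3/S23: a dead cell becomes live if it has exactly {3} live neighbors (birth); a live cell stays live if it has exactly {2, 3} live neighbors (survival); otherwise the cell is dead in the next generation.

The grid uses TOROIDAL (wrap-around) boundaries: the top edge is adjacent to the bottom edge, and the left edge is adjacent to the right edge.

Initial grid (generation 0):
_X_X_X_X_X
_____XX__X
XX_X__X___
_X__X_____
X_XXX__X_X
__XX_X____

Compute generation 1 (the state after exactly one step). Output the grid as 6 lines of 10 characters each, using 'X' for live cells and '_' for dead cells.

Answer: X__X_X__X_
_X___X_XXX
XXX_X_X___
____XX___X
X____X____
_____X___X

Derivation:
Simulating step by step:
Generation 0 (given above): 23 live cells
Generation 1: 21 live cells
(generation 1 grid is the final answer)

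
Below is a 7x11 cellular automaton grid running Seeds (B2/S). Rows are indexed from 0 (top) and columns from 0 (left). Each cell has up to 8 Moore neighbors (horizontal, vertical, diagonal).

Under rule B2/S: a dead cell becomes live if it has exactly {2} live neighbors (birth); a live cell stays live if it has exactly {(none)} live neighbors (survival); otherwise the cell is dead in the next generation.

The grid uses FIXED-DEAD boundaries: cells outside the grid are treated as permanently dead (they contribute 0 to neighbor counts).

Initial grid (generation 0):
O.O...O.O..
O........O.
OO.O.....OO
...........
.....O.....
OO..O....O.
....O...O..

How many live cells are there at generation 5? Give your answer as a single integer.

Answer: 18

Derivation:
Simulating step by step:
Generation 0 (given above): 18 live cells
Generation 1: 22 live cells
.......O.O.
...O...O...
..O.....O..
OOO.O....OO
OO..O......
...O....O..
OO.O.O...O.
Generation 2: 16 live cells
......O....
..O...O..O.
O...O..O..O
.....O..O..
.....O..O.O
.....O...O.
........O..
Generation 3: 15 live cells
.....O.O...
.O.O....O.O
.O.O.......
..........O
.......O...
....O.OO..O
.........O.
Generation 4: 24 live cells
..O.O.O.OO.
O.....OO.O.
O...O.....O
..O........
.....O..OOO
.....O...O.
.....OOOO.O
Generation 5: 18 live cells
.O.O......O
....O......
...O.OOOOO.
.O.OOO..O..
....O.O....
...........
....O......
Population at generation 5: 18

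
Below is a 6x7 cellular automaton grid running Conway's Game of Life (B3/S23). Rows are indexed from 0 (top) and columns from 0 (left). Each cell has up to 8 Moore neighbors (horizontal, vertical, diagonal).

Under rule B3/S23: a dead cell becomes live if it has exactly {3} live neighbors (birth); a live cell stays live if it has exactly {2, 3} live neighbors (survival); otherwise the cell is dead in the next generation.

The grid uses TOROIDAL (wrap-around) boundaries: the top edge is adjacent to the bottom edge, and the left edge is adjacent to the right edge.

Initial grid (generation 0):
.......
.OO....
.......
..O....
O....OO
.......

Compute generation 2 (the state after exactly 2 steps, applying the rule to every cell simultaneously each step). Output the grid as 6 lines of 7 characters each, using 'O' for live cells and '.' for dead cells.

Simulating step by step:
Generation 0 (given above): 6 live cells
Generation 1: 5 live cells
.......
.......
.OO....
......O
......O
......O
Generation 2: 4 live cells
(generation 2 grid is the final answer)

Answer: .......
.......
.......
O......
O....OO
.......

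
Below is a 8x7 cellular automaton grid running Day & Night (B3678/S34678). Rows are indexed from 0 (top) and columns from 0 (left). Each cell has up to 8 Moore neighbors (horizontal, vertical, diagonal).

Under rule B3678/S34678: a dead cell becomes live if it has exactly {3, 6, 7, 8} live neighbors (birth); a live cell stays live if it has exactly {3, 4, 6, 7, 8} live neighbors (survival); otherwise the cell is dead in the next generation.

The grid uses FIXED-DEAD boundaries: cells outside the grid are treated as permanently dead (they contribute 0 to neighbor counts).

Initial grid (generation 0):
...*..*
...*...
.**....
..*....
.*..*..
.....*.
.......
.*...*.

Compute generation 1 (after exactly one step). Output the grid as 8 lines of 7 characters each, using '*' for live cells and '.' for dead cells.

Answer: .......
.......
..**...
..**...
.......
.......
.......
.......

Derivation:
Simulating step by step:
Generation 0 (given above): 11 live cells
Generation 1: 4 live cells
(generation 1 grid is the final answer)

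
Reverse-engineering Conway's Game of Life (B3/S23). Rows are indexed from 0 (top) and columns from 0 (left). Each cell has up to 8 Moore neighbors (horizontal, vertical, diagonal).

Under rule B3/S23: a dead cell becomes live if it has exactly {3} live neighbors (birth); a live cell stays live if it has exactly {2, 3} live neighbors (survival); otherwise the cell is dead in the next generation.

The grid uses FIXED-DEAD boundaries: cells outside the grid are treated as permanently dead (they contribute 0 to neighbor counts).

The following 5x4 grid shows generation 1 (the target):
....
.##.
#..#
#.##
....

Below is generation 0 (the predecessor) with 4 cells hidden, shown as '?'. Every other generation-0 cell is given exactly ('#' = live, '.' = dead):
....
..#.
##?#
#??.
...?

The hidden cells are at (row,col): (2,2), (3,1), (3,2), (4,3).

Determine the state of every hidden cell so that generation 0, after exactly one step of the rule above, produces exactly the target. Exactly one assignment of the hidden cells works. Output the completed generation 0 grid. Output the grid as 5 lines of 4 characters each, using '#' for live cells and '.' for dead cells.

Hidden generation-0 cells (in order): (2,2), (3,1), (3,2), (4,3).
A hidden cell only influences target cells in its own 3x3 neighborhood. Try each of the 2^4 = 16 assignments, step the completed generation 0 forward once under B3/S23, and compare with the target:
  (2,2)=. (3,1)=. (3,2)=. (4,3)=. -> step gives (2,1)='#' but target has '.' -> reject
  (2,2)=. (3,1)=. (3,2)=. (4,3)=# -> step gives (2,1)='#' but target has '.' -> reject
  (2,2)=. (3,1)=. (3,2)=# (4,3)=. -> step gives (3,3)='.' but target has '#' -> reject
  (2,2)=. (3,1)=. (3,2)=# (4,3)=# -> step reproduces the target at every cell -> ACCEPT
  (2,2)=. (3,1)=# (3,2)=. (4,3)=. -> step gives (2,3)='.' but target has '#' -> reject
  (2,2)=. (3,1)=# (3,2)=. (4,3)=# -> step gives (2,3)='.' but target has '#' -> reject
  (2,2)=. (3,1)=# (3,2)=# (4,3)=. -> step gives (3,3)='.' but target has '#' -> reject
  (2,2)=. (3,1)=# (3,2)=# (4,3)=# -> step gives (3,2)='.' but target has '#' -> reject
  (2,2)=# (3,1)=. (3,2)=. (4,3)=. -> step gives (1,1)='.' but target has '#' -> reject
  (2,2)=# (3,1)=. (3,2)=. (4,3)=# -> step gives (1,1)='.' but target has '#' -> reject
  (2,2)=# (3,1)=. (3,2)=# (4,3)=. -> step gives (1,1)='.' but target has '#' -> reject
  (2,2)=# (3,1)=. (3,2)=# (4,3)=# -> step gives (1,1)='.' but target has '#' -> reject
  (2,2)=# (3,1)=# (3,2)=. (4,3)=. -> step gives (1,1)='.' but target has '#' -> reject
  (2,2)=# (3,1)=# (3,2)=. (4,3)=# -> step gives (1,1)='.' but target has '#' -> reject
  (2,2)=# (3,1)=# (3,2)=# (4,3)=. -> step gives (1,1)='.' but target has '#' -> reject
  (2,2)=# (3,1)=# (3,2)=# (4,3)=# -> step gives (1,1)='.' but target has '#' -> reject
Unique solution: (2,2)=dead, (3,1)=dead, (3,2)=live, (4,3)=live.
Check: live-neighbor counts of every cell in the completed generation 0:
0111
2322
2442
2433
1221
Applying B3/S23 to generation 0 with these counts gives:
....
.##.
#..#
#.##
....
which matches the target exactly.

Answer: ....
..#.
##.#
#.#.
...#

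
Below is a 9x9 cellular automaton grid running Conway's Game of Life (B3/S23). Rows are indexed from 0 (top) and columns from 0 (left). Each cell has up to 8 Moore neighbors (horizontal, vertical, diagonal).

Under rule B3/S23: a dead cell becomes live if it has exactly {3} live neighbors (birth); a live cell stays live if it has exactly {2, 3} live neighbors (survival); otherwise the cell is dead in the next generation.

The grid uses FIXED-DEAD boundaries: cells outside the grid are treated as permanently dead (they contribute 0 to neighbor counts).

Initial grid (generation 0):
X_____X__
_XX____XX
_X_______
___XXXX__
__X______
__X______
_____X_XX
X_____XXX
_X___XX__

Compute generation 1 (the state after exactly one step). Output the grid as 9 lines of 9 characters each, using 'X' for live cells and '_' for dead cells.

Answer: _X_____X_
XXX____X_
_X_XXXXX_
__XXXX___
__X_XX___
_________
________X
________X
_____XX__

Derivation:
Simulating step by step:
Generation 0 (given above): 23 live cells
Generation 1: 23 live cells
(generation 1 grid is the final answer)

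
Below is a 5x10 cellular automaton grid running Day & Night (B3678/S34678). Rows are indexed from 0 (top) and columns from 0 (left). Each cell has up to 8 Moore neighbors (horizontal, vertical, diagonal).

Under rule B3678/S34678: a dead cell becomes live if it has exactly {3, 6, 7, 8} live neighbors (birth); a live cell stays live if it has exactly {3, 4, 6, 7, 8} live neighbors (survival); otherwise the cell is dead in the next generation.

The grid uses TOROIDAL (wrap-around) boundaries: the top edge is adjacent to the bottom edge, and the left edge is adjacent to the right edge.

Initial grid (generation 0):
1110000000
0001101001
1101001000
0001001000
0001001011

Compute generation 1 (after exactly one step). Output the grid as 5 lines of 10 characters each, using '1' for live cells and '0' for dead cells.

Answer: 1010110110
0001010000
0001000100
1000110001
1100000100

Derivation:
Simulating step by step:
Generation 0 (given above): 17 live cells
Generation 1: 17 live cells
(generation 1 grid is the final answer)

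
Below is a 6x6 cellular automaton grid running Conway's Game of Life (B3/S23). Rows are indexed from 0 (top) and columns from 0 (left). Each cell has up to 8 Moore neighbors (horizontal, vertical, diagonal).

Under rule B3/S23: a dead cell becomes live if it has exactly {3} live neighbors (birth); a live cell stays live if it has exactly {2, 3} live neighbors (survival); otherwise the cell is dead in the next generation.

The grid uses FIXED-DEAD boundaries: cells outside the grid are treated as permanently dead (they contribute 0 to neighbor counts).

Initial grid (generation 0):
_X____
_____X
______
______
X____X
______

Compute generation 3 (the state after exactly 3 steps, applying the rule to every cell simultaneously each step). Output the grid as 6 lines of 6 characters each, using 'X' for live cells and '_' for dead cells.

Simulating step by step:
Generation 0 (given above): 4 live cells
Generation 1: 0 live cells
______
______
______
______
______
______
Generation 2: 0 live cells
______
______
______
______
______
______
Generation 3: 0 live cells
(generation 3 grid is the final answer)

Answer: ______
______
______
______
______
______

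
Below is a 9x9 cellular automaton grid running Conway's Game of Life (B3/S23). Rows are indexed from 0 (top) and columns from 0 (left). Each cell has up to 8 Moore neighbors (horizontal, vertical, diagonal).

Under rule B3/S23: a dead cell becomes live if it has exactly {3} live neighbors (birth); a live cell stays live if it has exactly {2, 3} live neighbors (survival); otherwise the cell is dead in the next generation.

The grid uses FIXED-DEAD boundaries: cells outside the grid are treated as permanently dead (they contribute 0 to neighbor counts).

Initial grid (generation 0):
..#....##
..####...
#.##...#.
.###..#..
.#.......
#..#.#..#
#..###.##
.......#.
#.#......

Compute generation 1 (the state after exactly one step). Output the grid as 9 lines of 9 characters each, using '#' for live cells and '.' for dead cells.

Simulating step by step:
Generation 0 (given above): 29 live cells
Generation 1: 32 live cells
(generation 1 grid is the final answer)

Answer: ..#.#....
....#.###
.....##..
#..#.....
##.##....
####.####
...#.#.##
.#.##.###
.........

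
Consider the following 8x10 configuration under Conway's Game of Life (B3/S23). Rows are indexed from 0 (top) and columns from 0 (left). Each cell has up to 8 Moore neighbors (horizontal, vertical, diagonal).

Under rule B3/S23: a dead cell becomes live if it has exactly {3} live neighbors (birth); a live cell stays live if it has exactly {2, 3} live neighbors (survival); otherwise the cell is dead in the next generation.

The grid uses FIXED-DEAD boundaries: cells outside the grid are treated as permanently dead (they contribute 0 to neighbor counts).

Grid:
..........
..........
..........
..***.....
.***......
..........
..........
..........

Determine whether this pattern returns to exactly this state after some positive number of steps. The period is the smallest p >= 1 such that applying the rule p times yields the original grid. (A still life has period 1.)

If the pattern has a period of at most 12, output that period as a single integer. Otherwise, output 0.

Answer: 2

Derivation:
Simulating and comparing each generation to the original:
Gen 0 (original, given above): 6 live cells
Gen 1: 6 live cells, differs from original
Gen 2: 6 live cells, MATCHES original -> period = 2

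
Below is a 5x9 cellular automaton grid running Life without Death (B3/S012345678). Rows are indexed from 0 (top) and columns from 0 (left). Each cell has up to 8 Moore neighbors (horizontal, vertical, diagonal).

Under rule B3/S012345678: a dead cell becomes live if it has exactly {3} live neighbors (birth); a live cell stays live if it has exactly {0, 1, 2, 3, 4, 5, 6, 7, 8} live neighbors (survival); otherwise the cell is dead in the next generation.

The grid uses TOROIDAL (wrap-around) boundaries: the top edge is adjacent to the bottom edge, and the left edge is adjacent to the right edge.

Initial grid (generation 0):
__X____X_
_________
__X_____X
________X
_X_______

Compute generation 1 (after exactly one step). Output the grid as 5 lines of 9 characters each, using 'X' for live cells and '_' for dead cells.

Simulating step by step:
Generation 0 (given above): 6 live cells
Generation 1: 7 live cells
(generation 1 grid is the final answer)

Answer: __X____X_
_________
__X_____X
X_______X
_X_______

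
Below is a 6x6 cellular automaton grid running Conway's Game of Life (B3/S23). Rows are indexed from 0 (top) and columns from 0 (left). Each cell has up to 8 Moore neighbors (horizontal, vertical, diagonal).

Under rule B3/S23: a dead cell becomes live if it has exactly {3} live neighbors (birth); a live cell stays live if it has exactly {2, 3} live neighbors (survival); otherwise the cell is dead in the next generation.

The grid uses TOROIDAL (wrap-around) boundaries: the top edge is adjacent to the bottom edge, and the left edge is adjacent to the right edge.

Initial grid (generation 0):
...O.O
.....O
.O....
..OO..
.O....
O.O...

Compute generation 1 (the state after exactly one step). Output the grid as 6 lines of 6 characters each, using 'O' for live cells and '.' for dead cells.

Simulating step by step:
Generation 0 (given above): 9 live cells
Generation 1: 13 live cells
(generation 1 grid is the final answer)

Answer: O...OO
O...O.
..O...
.OO...
.O.O..
OOO...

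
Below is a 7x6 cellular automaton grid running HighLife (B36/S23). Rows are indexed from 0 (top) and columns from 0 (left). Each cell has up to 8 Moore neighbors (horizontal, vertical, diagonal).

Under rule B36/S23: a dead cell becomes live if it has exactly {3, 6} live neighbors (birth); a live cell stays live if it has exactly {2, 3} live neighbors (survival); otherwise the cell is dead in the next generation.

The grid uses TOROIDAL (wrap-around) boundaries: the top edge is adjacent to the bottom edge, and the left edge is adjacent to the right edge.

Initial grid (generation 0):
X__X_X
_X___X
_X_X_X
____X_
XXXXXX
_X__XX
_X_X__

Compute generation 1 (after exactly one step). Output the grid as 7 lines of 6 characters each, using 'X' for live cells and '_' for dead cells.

Simulating step by step:
Generation 0 (given above): 20 live cells
Generation 1: 13 live cells
(generation 1 grid is the final answer)

Answer: _X___X
XX___X
__X__X
______
_XX___
X_X___
_X_X__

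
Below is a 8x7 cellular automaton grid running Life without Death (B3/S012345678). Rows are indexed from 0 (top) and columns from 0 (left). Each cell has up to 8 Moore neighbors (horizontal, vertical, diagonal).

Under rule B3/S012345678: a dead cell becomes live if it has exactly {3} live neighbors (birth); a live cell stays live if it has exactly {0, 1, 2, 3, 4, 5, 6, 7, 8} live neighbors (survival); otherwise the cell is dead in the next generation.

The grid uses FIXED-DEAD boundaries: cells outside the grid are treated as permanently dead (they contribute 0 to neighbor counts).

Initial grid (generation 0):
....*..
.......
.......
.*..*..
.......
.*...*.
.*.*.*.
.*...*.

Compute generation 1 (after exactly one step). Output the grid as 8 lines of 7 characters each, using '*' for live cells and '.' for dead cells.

Simulating step by step:
Generation 0 (given above): 10 live cells
Generation 1: 16 live cells
(generation 1 grid is the final answer)

Answer: ....*..
.......
.......
.*..*..
.......
.**.**.
**.*.**
.**.**.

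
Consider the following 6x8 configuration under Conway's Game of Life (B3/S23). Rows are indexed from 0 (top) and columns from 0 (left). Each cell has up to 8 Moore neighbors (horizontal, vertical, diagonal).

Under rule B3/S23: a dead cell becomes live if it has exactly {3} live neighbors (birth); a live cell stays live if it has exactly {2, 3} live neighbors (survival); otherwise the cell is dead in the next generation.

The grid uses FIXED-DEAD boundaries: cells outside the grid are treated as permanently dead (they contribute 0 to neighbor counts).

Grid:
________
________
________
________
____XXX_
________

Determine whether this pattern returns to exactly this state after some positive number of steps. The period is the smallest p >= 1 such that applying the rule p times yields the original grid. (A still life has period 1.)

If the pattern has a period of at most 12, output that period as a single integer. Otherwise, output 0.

Simulating and comparing each generation to the original:
Gen 0 (original, given above): 3 live cells
Gen 1: 3 live cells, differs from original
Gen 2: 3 live cells, MATCHES original -> period = 2

Answer: 2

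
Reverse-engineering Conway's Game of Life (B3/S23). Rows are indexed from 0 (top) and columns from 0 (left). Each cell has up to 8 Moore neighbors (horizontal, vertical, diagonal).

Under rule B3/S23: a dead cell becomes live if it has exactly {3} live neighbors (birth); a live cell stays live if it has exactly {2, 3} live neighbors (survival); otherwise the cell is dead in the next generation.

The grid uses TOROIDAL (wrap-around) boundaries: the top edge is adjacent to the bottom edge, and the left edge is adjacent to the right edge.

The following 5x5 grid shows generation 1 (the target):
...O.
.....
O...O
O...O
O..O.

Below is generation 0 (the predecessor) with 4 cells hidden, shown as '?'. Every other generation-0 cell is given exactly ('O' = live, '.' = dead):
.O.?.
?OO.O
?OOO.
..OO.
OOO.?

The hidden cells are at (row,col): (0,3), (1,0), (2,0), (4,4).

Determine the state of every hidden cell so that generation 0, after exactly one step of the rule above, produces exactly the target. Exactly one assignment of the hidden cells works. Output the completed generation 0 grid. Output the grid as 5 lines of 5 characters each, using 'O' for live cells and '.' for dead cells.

Answer: .O...
.OO.O
.OOO.
..OO.
OOO..

Derivation:
Hidden generation-0 cells (in order): (0,3), (1,0), (2,0), (4,4).
A hidden cell only influences target cells in its own 3x3 neighborhood. Try each of the 2^4 = 16 assignments, step the completed generation 0 forward once under B3/S23, and compare with the target:
  (0,3)=. (1,0)=. (2,0)=. (4,4)=. -> step reproduces the target at every cell -> ACCEPT
  (0,3)=. (1,0)=. (2,0)=. (4,4)=O -> step gives (0,3)='.' but target has 'O' -> reject
  (0,3)=. (1,0)=. (2,0)=O (4,4)=. -> step gives (1,4)='O' but target has '.' -> reject
  (0,3)=. (1,0)=. (2,0)=O (4,4)=O -> step gives (0,3)='.' but target has 'O' -> reject
  (0,3)=. (1,0)=O (2,0)=. (4,4)=. -> step gives (0,4)='O' but target has '.' -> reject
  (0,3)=. (1,0)=O (2,0)=. (4,4)=O -> step gives (0,3)='.' but target has 'O' -> reject
  (0,3)=. (1,0)=O (2,0)=O (4,4)=. -> step gives (0,4)='O' but target has '.' -> reject
  (0,3)=. (1,0)=O (2,0)=O (4,4)=O -> step gives (0,3)='.' but target has 'O' -> reject
  (0,3)=O (1,0)=. (2,0)=. (4,4)=. -> step gives (0,4)='O' but target has '.' -> reject
  (0,3)=O (1,0)=. (2,0)=. (4,4)=O -> step gives (0,3)='.' but target has 'O' -> reject
  (0,3)=O (1,0)=. (2,0)=O (4,4)=. -> step gives (0,4)='O' but target has '.' -> reject
  (0,3)=O (1,0)=. (2,0)=O (4,4)=O -> step gives (0,3)='.' but target has 'O' -> reject
  (0,3)=O (1,0)=O (2,0)=. (4,4)=. -> step gives (1,4)='O' but target has '.' -> reject
  (0,3)=O (1,0)=O (2,0)=. (4,4)=O -> step gives (0,3)='.' but target has 'O' -> reject
  (0,3)=O (1,0)=O (2,0)=O (4,4)=. -> step gives (2,0)='.' but target has 'O' -> reject
  (0,3)=O (1,0)=O (2,0)=O (4,4)=O -> step gives (0,3)='.' but target has 'O' -> reject
Unique solution: (0,3)=dead, (1,0)=dead, (2,0)=dead, (4,4)=dead.
Check: live-neighbor counts of every cell in the completed generation 0:
55532
44541
34653
36643
24432
Applying B3/S23 to generation 0 with these counts gives:
...O.
.....
O...O
O...O
O..O.
which matches the target exactly.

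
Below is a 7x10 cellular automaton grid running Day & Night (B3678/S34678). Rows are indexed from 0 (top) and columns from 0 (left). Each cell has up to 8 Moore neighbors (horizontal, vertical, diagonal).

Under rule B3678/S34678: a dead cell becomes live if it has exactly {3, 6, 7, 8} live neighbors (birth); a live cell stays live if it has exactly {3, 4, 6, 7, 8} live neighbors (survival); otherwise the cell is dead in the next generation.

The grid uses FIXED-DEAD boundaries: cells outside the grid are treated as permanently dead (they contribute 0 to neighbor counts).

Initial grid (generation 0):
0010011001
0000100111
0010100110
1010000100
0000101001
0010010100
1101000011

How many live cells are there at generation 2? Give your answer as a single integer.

Simulating step by step:
Generation 0 (given above): 26 live cells
Generation 1: 23 live cells
0000000100
0000000101
0100001101
0100011100
0101011110
0101101001
0010000000
Generation 2: 17 live cells
0000000010
0000000100
0000010100
1000111100
1000001010
0001101010
0001000000
Population at generation 2: 17

Answer: 17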